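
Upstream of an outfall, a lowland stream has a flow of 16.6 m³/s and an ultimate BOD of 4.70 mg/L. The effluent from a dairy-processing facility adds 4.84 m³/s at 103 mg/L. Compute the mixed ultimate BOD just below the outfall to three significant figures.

26.9 mg/L

Flow-weighted mixing: C = (Q_r C_r + Q_w C_w)/(Q_r + Q_w)
= (16.6×4.70 + 4.84×103)/(16.6 + 4.84) = 576.5/21.44 = 26.89 mg/L.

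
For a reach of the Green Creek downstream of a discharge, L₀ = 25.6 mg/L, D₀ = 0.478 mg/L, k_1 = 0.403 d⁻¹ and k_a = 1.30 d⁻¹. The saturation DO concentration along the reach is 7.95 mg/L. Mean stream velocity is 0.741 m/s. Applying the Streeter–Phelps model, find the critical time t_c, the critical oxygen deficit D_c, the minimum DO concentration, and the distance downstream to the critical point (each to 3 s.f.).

t_c ≈ 1.26 d; D_c ≈ 4.78 mg/L; min DO ≈ 3.17 mg/L; x_c ≈ 80.6 km

t_c = [1/(k_a−k_1)] ln[(k_a/k_1)(1 − D₀(k_a−k_1)/(k_1 L₀))]
= [1/(1.30−0.403)] ln[(1.30/0.403)(1 − 0.478×0.8970/(0.403×25.6))]
= (1/0.8970) ln[3.226 × 0.9584] = 1.115 × ln(3.092) = 1.115 × 1.129 = 1.258 d.
L(t_c) = L₀ e^(−k_1 t_c) = 25.6 × 0.6022 = 15.42 mg/L, and at the critical point k_a D_c = k_1 L, so D_c = (0.403/1.30) × 15.42 = 4.779 mg/L.
Minimum DO = C_s − D_c = 7.95 − 4.779 = 3.171 mg/L.
x_c = v t_c = 0.741 m/s × 1.258 d × 86400 s/d = 80560 m ≈ 80.6 km.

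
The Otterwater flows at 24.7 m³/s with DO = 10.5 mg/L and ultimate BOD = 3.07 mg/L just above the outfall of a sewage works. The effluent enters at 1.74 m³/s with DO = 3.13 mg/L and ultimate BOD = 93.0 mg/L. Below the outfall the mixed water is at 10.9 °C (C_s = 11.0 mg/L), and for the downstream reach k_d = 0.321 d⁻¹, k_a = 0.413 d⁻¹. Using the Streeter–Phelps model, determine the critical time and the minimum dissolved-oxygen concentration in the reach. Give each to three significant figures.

Mixed DO = (24.7×10.5 + 1.74×3.13)/(24.7+1.74) = 264.8/26.44 = 10.01 mg/L.
Mixed L₀ = (24.7×3.07 + 1.74×93.0)/(26.44) = 237.6/26.44 = 8.988 mg/L.
Initial deficit D₀ = C_s − DO₀ = 11.0 − 10.01 = 0.9850 mg/L.
t_c = (1/0.09200) ln[(0.413/0.321)(1 − 0.9850×0.09200/(0.321×8.988))] = 10.87 × ln(1.246) = 2.392 d.
D_c = (0.321/0.413) × 8.988 × e^(−0.321×2.392) = 0.7772 × 8.988 × 0.4640 = 3.241 mg/L.
Minimum DO = 11.0 − 3.241 = 7.759 mg/L.

t_c ≈ 2.39 d; minimum DO ≈ 7.76 mg/L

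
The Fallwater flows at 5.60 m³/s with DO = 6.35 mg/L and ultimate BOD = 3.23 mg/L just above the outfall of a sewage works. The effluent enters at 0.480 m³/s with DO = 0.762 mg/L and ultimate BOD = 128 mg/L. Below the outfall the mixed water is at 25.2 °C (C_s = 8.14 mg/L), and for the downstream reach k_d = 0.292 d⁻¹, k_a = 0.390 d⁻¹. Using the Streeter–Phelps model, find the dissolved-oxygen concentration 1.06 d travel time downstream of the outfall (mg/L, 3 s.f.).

DO ≈ 3.84 mg/L

Mixed DO = (5.60×6.35 + 0.480×0.762)/(5.60+0.480) = 35.93/6.080 = 5.909 mg/L.
Mixed L₀ = (5.60×3.23 + 0.480×128)/(6.080) = 79.53/6.080 = 13.08 mg/L.
Initial deficit D₀ = C_s − DO₀ = 8.14 − 5.909 = 2.231 mg/L.
D(1.06) = [0.292×13.08/(0.390−0.292)](e^(−0.292×1.06) − e^(−0.390×1.06)) + 2.231 e^(−0.390×1.06)
= 38.97 × (0.7338 − 0.6614) + 2.231 × 0.6614 = 4.297 mg/L.
DO = 8.14 − 4.297 = 3.843 mg/L.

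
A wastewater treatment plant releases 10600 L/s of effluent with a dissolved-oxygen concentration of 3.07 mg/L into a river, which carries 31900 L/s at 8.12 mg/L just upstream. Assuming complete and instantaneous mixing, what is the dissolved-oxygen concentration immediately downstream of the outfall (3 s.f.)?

Flow-weighted mixing: C = (Q_r C_r + Q_w C_w)/(Q_r + Q_w)
= (31900×8.12 + 10600×3.07)/(31900 + 10600) = 291600/42500 = 6.860 mg/L.

6.86 mg/L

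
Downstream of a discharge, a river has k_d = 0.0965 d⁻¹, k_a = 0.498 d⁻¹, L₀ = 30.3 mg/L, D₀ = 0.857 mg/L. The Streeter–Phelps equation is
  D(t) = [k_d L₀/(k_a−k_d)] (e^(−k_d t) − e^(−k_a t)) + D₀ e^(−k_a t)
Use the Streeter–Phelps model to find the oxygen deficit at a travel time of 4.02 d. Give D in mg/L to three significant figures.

k_d L₀/(k_a−k_d) = 0.0965×30.3/(0.498−0.0965) = 2.924/0.4015 = 7.283 mg/L.
e^(−k_d t) = e^(−0.0965×4.020) = 0.6785; e^(−k_a t) = e^(−0.498×4.020) = 0.1351.
D = 7.283 × (0.6785 − 0.1351) + 0.857 × 0.1351 = 3.957 + 0.1158 = 4.073 mg/L.

D ≈ 4.07 mg/L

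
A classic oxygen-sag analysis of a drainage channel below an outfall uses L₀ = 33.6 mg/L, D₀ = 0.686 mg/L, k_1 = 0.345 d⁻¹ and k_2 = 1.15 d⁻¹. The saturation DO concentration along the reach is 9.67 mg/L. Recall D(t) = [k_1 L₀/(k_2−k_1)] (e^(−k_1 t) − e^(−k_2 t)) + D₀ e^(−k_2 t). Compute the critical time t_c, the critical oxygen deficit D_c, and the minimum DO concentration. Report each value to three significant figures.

t_c ≈ 1.43 d; D_c ≈ 6.14 mg/L; min DO ≈ 3.53 mg/L

At the critical point dD/dt = 0, so k_1 L₀ e^(−k_1 t) = k_2 D. Substituting D(t) from the Streeter–Phelps equation and solving for t gives
t_c = ln[(k_2/k_1)(1 − D₀(k_2−k_1)/(k_1 L₀))] / (k_2−k_1).
Here k_2−k_1 = 0.8050 d⁻¹ and 1 − D₀(k_2−k_1)/(k_1 L₀) = 1 − 0.686×0.8050/(0.345×33.6) = 0.9524, so
t_c = ln(3.333 × 0.9524) / 0.8050 = 1.155 / 0.8050 = 1.435 d.
L(t_c) = L₀ e^(−k_1 t_c) = 33.6 × 0.6095 = 20.48 mg/L, and at the critical point k_2 D_c = k_1 L, so D_c = (0.345/1.15) × 20.48 = 6.144 mg/L.
Minimum DO = C_s − D_c = 9.67 − 6.144 = 3.526 mg/L.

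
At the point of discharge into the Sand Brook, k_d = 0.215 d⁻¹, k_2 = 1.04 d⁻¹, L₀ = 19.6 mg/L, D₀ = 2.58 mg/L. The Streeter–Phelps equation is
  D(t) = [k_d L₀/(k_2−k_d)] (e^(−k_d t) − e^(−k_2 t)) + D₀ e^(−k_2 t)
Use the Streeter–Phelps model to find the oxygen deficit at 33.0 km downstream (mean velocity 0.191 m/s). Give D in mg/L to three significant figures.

D ≈ 3.01 mg/L

Travel time t = x/v = 33.0 km / (0.191 m/s) = 33000 m / 0.191 m/s = 172800 s = 2.000 d.
k_d L₀/(k_2−k_d) = 0.215×19.6/(1.04−0.215) = 4.214/0.8250 = 5.108 mg/L.
e^(−k_d t) = e^(−0.215×2.000) = 0.6505; e^(−k_2 t) = e^(−1.04×2.000) = 0.1250.
D = 5.108 × (0.6505 − 0.1250) + 2.58 × 0.1250 = 2.685 + 0.3224 = 3.007 mg/L.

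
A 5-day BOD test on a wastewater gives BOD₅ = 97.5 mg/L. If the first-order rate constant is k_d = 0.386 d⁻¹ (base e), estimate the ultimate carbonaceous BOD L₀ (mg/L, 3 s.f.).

L₀ ≈ 114 mg/L

BOD₅ = L₀(1 − e^(−5k_d)) ⇒ L₀ = BOD₅ / (1 − e^(−5×0.386))
= 97.5 / (1 − 0.1451) = 97.5 / 0.8549 = 114.1 mg/L.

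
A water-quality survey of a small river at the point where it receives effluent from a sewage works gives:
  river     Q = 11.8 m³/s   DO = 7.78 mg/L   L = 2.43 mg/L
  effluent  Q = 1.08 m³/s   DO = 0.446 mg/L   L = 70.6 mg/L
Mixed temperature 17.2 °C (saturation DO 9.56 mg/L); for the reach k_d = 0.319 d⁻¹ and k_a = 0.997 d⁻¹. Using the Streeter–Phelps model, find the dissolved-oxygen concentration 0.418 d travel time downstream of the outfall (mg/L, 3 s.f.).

Mixed DO = (11.8×7.78 + 1.08×0.446)/(11.8+1.08) = 92.29/12.88 = 7.165 mg/L.
Mixed L₀ = (11.8×2.43 + 1.08×70.6)/(12.88) = 104.9/12.88 = 8.146 mg/L.
Initial deficit D₀ = C_s − DO₀ = 9.56 − 7.165 = 2.395 mg/L.
D(0.418) = [0.319×8.146/(0.997−0.319)](e^(−0.319×0.418) − e^(−0.997×0.418)) + 2.395 e^(−0.997×0.418)
= 3.833 × (0.8752 − 0.6592) + 2.395 × 0.6592 = 2.407 mg/L.
DO = 9.56 − 2.407 = 7.153 mg/L.

DO ≈ 7.15 mg/L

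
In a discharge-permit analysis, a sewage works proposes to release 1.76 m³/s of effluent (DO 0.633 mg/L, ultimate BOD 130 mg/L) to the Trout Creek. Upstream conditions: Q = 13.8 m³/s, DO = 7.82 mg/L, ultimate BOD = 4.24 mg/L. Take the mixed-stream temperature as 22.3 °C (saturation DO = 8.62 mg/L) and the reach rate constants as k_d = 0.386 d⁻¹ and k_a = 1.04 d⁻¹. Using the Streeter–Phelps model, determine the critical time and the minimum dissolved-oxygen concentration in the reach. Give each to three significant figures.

t_c ≈ 1.27 d; minimum DO ≈ 4.42 mg/L

Mixed DO = (13.8×7.82 + 1.76×0.633)/(13.8+1.76) = 109.0/15.56 = 7.007 mg/L.
Mixed L₀ = (13.8×4.24 + 1.76×130)/(15.56) = 287.3/15.56 = 18.46 mg/L.
Initial deficit D₀ = C_s − DO₀ = 8.62 − 7.007 = 1.613 mg/L.
t_c = (1/0.6540) ln[(1.04/0.386)(1 − 1.613×0.6540/(0.386×18.46))] = 1.529 × ln(2.296) = 1.271 d.
D_c = (0.386/1.04) × 18.46 × e^(−0.386×1.271) = 0.3712 × 18.46 × 0.6124 = 4.197 mg/L.
Minimum DO = 8.62 − 4.197 = 4.423 mg/L.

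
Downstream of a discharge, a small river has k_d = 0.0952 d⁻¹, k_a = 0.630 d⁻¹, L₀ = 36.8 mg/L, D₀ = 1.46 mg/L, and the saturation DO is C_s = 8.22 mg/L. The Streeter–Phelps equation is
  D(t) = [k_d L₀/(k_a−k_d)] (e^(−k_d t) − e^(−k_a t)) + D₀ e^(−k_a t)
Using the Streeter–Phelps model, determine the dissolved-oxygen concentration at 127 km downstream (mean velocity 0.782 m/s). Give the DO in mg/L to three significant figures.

Travel time t = x/v = 127 km / (0.782 m/s) = 127000 m / 0.782 m/s = 162400 s = 1.880 d.
k_d L₀/(k_a−k_d) = 0.0952×36.8/(0.630−0.0952) = 3.503/0.5348 = 6.551 mg/L.
e^(−k_d t) = e^(−0.0952×1.880) = 0.8362; e^(−k_a t) = e^(−0.630×1.880) = 0.3060.
D = 6.551 × (0.8362 − 0.3060) + 1.46 × 0.3060 = 3.473 + 0.4467 = 3.920 mg/L.
DO = C_s − D = 8.22 − 3.920 = 4.300 mg/L.

DO ≈ 4.30 mg/L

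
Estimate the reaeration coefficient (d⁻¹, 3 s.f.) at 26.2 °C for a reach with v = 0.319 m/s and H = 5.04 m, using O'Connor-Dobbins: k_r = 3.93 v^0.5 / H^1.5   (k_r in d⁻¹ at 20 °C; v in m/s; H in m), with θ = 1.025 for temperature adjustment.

k_r ≈ 0.229 d⁻¹

k_r(20) = 3.93 × 0.319^0.5 / 5.04^1.5 = 3.93 × 0.5648 / 11.31 = 0.1962 d⁻¹.
k_r(26.2) = 0.1962 × 1.025^(26.2−20) = 0.1962 × 1.165 = 0.2286 d⁻¹.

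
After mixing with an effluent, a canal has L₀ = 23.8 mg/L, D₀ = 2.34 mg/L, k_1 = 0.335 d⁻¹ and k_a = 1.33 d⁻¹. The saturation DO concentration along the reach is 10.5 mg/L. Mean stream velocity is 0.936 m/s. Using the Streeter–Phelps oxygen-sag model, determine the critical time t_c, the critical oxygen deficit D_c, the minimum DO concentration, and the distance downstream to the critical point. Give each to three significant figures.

t_c ≈ 1.04 d; D_c ≈ 4.23 mg/L; min DO ≈ 6.27 mg/L; x_c ≈ 84.0 km

t_c = [1/(k_a−k_1)] ln[(k_a/k_1)(1 − D₀(k_a−k_1)/(k_1 L₀))]
= [1/(1.33−0.335)] ln[(1.33/0.335)(1 − 2.34×0.9950/(0.335×23.8))]
= (1/0.9950) ln[3.970 × 0.7080] = 1.005 × ln(2.811) = 1.005 × 1.033 = 1.039 d.
D_c = (k_1/k_a) L₀ e^(−k_1 t_c) = (0.335/1.33) × 23.8 × e^(−0.335×1.039) = 0.2519 × 23.8 × 0.7061 = 4.233 mg/L.
Minimum DO = C_s − D_c = 10.5 − 4.233 = 6.267 mg/L.
x_c = v t_c = 0.936 m/s × 1.039 d × 86400 s/d = 84000 m ≈ 84.0 km.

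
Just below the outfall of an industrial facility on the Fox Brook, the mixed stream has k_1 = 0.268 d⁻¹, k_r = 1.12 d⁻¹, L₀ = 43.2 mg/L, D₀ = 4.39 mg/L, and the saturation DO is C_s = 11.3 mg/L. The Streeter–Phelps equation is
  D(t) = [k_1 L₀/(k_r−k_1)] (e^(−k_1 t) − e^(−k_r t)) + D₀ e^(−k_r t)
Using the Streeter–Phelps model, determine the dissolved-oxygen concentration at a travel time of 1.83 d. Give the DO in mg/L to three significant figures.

k_1 L₀/(k_r−k_1) = 0.268×43.2/(1.12−0.268) = 11.58/0.8520 = 13.59 mg/L.
e^(−k_1 t) = e^(−0.268×1.830) = 0.6124; e^(−k_r t) = e^(−1.12×1.830) = 0.1288.
D = 13.59 × (0.6124 − 0.1288) + 4.39 × 0.1288 = 6.571 + 0.5654 = 7.136 mg/L.
DO = C_s − D = 11.3 − 7.136 = 4.164 mg/L.

DO ≈ 4.16 mg/L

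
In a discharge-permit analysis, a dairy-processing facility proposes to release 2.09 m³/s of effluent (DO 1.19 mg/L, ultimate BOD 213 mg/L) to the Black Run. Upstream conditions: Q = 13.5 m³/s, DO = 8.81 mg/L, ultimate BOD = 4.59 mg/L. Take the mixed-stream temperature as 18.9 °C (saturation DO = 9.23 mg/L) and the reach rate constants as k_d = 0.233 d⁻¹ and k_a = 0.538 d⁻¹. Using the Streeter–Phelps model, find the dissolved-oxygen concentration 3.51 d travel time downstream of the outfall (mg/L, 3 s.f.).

DO ≈ 1.80 mg/L

Mixed DO = (13.5×8.81 + 2.09×1.19)/(13.5+2.09) = 121.4/15.59 = 7.788 mg/L.
Mixed L₀ = (13.5×4.59 + 2.09×213)/(15.59) = 507.1/15.59 = 32.53 mg/L.
Initial deficit D₀ = C_s − DO₀ = 9.23 − 7.788 = 1.442 mg/L.
D(3.51) = [0.233×32.53/(0.538−0.233)](e^(−0.233×3.51) − e^(−0.538×3.51)) + 1.442 e^(−0.538×3.51)
= 24.85 × (0.4414 − 0.1513) + 1.442 × 0.1513 = 7.427 mg/L.
DO = 9.23 − 7.427 = 1.803 mg/L.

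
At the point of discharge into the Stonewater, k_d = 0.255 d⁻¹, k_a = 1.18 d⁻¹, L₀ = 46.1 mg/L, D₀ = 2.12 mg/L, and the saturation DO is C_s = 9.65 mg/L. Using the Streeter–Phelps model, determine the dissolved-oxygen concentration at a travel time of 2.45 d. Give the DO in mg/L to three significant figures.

DO ≈ 3.43 mg/L

k_d L₀/(k_a−k_d) = 0.255×46.1/(1.18−0.255) = 11.76/0.9250 = 12.71 mg/L.
e^(−k_d t) = e^(−0.255×2.450) = 0.5354; e^(−k_a t) = e^(−1.18×2.450) = 0.05552.
D = 12.71 × (0.5354 − 0.05552) + 2.12 × 0.05552 = 6.099 + 0.1177 = 6.216 mg/L.
DO = C_s − D = 9.65 − 6.216 = 3.434 mg/L.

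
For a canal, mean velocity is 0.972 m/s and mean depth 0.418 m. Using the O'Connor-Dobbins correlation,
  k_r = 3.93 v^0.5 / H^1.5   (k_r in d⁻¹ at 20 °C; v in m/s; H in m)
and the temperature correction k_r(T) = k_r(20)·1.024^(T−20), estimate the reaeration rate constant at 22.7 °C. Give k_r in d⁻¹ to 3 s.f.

k_r ≈ 15.3 d⁻¹

k_r(20) = 3.93 × 0.972^0.5 / 0.418^1.5 = 3.93 × 0.9859 / 0.2702 = 14.34 d⁻¹.
k_r(22.7) = 14.34 × 1.024^(22.7−20) = 14.34 × 1.066 = 15.29 d⁻¹.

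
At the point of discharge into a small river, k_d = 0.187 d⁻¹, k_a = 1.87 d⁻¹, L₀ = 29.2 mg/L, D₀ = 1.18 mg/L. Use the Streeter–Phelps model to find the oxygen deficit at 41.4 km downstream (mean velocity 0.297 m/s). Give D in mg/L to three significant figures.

D ≈ 2.30 mg/L

Travel time t = x/v = 41.4 km / (0.297 m/s) = 41400 m / 0.297 m/s = 139400 s = 1.613 d.
k_d L₀/(k_a−k_d) = 0.187×29.2/(1.87−0.187) = 5.460/1.683 = 3.244 mg/L.
e^(−k_d t) = e^(−0.187×1.613) = 0.7396; e^(−k_a t) = e^(−1.87×1.613) = 0.04895.
D = 3.244 × (0.7396 − 0.04895) + 1.18 × 0.04895 = 2.241 + 0.05776 = 2.298 mg/L.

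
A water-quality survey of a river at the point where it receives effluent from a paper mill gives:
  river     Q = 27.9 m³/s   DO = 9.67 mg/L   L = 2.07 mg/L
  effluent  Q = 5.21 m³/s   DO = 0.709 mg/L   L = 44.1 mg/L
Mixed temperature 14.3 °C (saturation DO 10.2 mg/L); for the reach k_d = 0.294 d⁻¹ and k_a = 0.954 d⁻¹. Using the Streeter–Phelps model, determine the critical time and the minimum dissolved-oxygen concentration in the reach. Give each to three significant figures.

t_c ≈ 0.729 d; minimum DO ≈ 8.04 mg/L

Mixed DO = (27.9×9.67 + 5.21×0.709)/(27.9+5.21) = 273.5/33.11 = 8.260 mg/L.
Mixed L₀ = (27.9×2.07 + 5.21×44.1)/(33.11) = 287.5/33.11 = 8.684 mg/L.
Initial deficit D₀ = C_s − DO₀ = 10.2 − 8.260 = 1.940 mg/L.
t_c = (1/0.6600) ln[(0.954/0.294)(1 − 1.940×0.6600/(0.294×8.684))] = 1.515 × ln(1.617) = 0.7285 d.
D_c = (0.294/0.954) × 8.684 × e^(−0.294×0.7285) = 0.3082 × 8.684 × 0.8072 = 2.160 mg/L.
Minimum DO = 10.2 − 2.160 = 8.040 mg/L.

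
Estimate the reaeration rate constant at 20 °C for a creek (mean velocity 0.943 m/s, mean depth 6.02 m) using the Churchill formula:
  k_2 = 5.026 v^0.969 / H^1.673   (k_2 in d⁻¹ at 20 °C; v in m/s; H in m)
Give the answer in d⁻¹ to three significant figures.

k_2 = 5.026 × 0.943^0.969 / 6.02^1.673 = 5.026 × 0.9447 / 20.15 = 0.2356 d⁻¹.

k_2 ≈ 0.236 d⁻¹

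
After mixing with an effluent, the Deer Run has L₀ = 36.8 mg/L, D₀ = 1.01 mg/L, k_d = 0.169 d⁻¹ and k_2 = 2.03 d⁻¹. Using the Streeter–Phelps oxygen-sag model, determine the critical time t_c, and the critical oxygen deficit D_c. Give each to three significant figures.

At the critical point dD/dt = 0, so k_d L₀ e^(−k_d t) = k_2 D. Substituting D(t) from the Streeter–Phelps equation and solving for t gives
t_c = ln[(k_2/k_d)(1 − D₀(k_2−k_d)/(k_d L₀))] / (k_2−k_d).
Here k_2−k_d = 1.861 d⁻¹ and 1 − D₀(k_2−k_d)/(k_d L₀) = 1 − 1.01×1.861/(0.169×36.8) = 0.6978, so
t_c = ln(12.01 × 0.6978) / 1.861 = 2.126 / 1.861 = 1.142 d.
D_c = (k_d/k_2) L₀ e^(−k_d t_c) = (0.169/2.03) × 36.8 × e^(−0.169×1.142) = 0.08325 × 36.8 × 0.8244 = 2.526 mg/L.

t_c ≈ 1.14 d; D_c ≈ 2.53 mg/L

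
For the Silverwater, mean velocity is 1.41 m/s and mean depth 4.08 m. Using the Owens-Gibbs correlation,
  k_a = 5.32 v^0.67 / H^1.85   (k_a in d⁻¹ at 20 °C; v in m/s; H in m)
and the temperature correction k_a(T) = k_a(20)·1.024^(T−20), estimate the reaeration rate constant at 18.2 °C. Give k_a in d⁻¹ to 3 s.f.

k_a ≈ 0.476 d⁻¹

k_a(20) = 5.32 × 1.41^0.67 / 4.08^1.85 = 5.32 × 1.259 / 13.48 = 0.4968 d⁻¹.
k_a(18.2) = 0.4968 × 1.024^(18.2−20) = 0.4968 × 0.9582 = 0.4760 d⁻¹.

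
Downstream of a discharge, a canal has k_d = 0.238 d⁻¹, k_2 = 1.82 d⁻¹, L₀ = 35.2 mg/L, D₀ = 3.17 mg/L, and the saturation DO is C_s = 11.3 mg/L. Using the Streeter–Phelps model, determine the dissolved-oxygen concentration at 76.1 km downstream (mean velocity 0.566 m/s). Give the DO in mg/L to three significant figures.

DO ≈ 7.77 mg/L

Travel time t = x/v = 76.1 km / (0.566 m/s) = 76100 m / 0.566 m/s = 134500 s = 1.556 d.
k_d L₀/(k_2−k_d) = 0.238×35.2/(1.82−0.238) = 8.378/1.582 = 5.296 mg/L.
e^(−k_d t) = e^(−0.238×1.556) = 0.6905; e^(−k_2 t) = e^(−1.82×1.556) = 0.05888.
D = 5.296 × (0.6905 − 0.05888) + 3.17 × 0.05888 = 3.345 + 0.1867 = 3.531 mg/L.
DO = C_s − D = 11.3 − 3.531 = 7.769 mg/L.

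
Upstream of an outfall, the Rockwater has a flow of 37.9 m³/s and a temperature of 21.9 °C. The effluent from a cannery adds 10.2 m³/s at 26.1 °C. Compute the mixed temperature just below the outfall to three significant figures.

22.8 °C

Flow-weighted mixing: C = (Q_r C_r + Q_w C_w)/(Q_r + Q_w)
= (37.9×21.9 + 10.2×26.1)/(37.9 + 10.2) = 1096/48.10 = 22.79 °C.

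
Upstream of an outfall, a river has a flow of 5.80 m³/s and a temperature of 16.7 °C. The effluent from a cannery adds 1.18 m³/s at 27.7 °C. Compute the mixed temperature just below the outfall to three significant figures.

Flow-weighted mixing: C = (Q_r C_r + Q_w C_w)/(Q_r + Q_w)
= (5.80×16.7 + 1.18×27.7)/(5.80 + 1.18) = 129.5/6.980 = 18.56 °C.

18.6 °C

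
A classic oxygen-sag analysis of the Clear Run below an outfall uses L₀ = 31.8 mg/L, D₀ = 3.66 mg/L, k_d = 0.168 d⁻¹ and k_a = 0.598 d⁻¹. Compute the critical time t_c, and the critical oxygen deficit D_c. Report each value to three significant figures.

t_c ≈ 2.14 d; D_c ≈ 6.23 mg/L

With k_a/k_d = 3.560 and 1 − D₀(k_a−k_d)/(k_d L₀) = 0.7054,
t_c = ln(3.560 × 0.7054) / (0.598 − 0.168) = ln(2.511) / 0.4300 = 0.9207/0.4300 = 2.141 d.
D_c = (k_d/k_a) L₀ e^(−k_d t_c) = (0.168/0.598) × 31.8 × e^(−0.168×2.141) = 0.2809 × 31.8 × 0.6979 = 6.235 mg/L.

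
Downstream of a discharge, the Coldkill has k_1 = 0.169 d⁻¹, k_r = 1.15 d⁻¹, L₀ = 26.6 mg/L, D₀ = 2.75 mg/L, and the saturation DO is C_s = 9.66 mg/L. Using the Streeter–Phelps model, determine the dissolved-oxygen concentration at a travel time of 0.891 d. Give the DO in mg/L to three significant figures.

k_1 L₀/(k_r−k_1) = 0.169×26.6/(1.15−0.169) = 4.495/0.9810 = 4.582 mg/L.
e^(−k_1 t) = e^(−0.169×0.8910) = 0.8602; e^(−k_r t) = e^(−1.15×0.8910) = 0.3589.
D = 4.582 × (0.8602 − 0.3589) + 2.75 × 0.3589 = 2.297 + 0.9870 = 3.284 mg/L.
DO = C_s − D = 9.66 − 3.284 = 6.376 mg/L.

DO ≈ 6.38 mg/L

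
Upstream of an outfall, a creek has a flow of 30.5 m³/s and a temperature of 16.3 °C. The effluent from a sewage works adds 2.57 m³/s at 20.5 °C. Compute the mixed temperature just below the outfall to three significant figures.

16.6 °C

Flow-weighted mixing: C = (Q_r C_r + Q_w C_w)/(Q_r + Q_w)
= (30.5×16.3 + 2.57×20.5)/(30.5 + 2.57) = 549.8/33.07 = 16.63 °C.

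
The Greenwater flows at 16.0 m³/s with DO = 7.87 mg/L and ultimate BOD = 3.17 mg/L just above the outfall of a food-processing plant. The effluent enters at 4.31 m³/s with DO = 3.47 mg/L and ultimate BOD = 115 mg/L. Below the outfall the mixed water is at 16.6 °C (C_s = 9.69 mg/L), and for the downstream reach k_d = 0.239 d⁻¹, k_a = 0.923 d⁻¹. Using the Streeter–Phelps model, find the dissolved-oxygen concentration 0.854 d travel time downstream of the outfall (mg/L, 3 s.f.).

Mixed DO = (16.0×7.87 + 4.31×3.47)/(16.0+4.31) = 140.9/20.31 = 6.936 mg/L.
Mixed L₀ = (16.0×3.17 + 4.31×115)/(20.31) = 546.4/20.31 = 26.90 mg/L.
Initial deficit D₀ = C_s − DO₀ = 9.69 − 6.936 = 2.754 mg/L.
D(0.854) = [0.239×26.90/(0.923−0.239)](e^(−0.239×0.854) − e^(−0.923×0.854)) + 2.754 e^(−0.923×0.854)
= 9.400 × (0.8154 − 0.4546) + 2.754 × 0.4546 = 4.643 mg/L.
DO = 9.69 − 4.643 = 5.047 mg/L.

DO ≈ 5.05 mg/L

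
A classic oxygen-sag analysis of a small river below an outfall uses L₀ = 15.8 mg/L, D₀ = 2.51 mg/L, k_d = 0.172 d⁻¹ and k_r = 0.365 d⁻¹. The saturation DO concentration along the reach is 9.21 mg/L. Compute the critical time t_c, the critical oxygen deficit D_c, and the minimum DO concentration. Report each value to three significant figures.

t_c = [1/(k_r−k_d)] ln[(k_r/k_d)(1 − D₀(k_r−k_d)/(k_d L₀))]
= [1/(0.365−0.172)] ln[(0.365/0.172)(1 − 2.51×0.1930/(0.172×15.8))]
= (1/0.1930) ln[2.122 × 0.8217] = 5.181 × ln(1.744) = 5.181 × 0.5561 = 2.881 d.
D_c = (k_d/k_r) L₀ e^(−k_d t_c) = (0.172/0.365) × 15.8 × e^(−0.172×2.881) = 0.4712 × 15.8 × 0.6092 = 4.536 mg/L.
Minimum DO = C_s − D_c = 9.21 − 4.536 = 4.674 mg/L.

t_c ≈ 2.88 d; D_c ≈ 4.54 mg/L; min DO ≈ 4.67 mg/L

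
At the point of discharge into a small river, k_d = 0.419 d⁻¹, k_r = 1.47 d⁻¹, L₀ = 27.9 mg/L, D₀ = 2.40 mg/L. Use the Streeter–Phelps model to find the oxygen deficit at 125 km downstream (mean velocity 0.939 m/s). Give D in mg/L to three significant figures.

Travel time t = x/v = 125 km / (0.939 m/s) = 125000 m / 0.939 m/s = 133100 s = 1.541 d.
k_d L₀/(k_r−k_d) = 0.419×27.9/(1.47−0.419) = 11.69/1.051 = 11.12 mg/L.
e^(−k_d t) = e^(−0.419×1.541) = 0.5244; e^(−k_r t) = e^(−1.47×1.541) = 0.1038.
D = 11.12 × (0.5244 − 0.1038) + 2.40 × 0.1038 = 4.677 + 0.2492 = 4.927 mg/L.

D ≈ 4.93 mg/L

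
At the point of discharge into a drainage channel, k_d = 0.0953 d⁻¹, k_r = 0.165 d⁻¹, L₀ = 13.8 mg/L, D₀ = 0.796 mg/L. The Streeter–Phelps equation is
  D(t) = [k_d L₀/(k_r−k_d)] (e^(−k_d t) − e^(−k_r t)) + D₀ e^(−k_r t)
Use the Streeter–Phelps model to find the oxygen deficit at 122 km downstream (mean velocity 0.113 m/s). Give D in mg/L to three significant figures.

Travel time t = x/v = 122 km / (0.113 m/s) = 122000 m / 0.113 m/s = 1.080×10^6 s = 12.50 d.
k_d L₀/(k_r−k_d) = 0.0953×13.8/(0.165−0.0953) = 1.315/0.06970 = 18.87 mg/L.
e^(−k_d t) = e^(−0.0953×12.50) = 0.3040; e^(−k_r t) = e^(−0.165×12.50) = 0.1272.
D = 18.87 × (0.3040 − 0.1272) + 0.796 × 0.1272 = 3.335 + 0.1013 = 3.436 mg/L.

D ≈ 3.44 mg/L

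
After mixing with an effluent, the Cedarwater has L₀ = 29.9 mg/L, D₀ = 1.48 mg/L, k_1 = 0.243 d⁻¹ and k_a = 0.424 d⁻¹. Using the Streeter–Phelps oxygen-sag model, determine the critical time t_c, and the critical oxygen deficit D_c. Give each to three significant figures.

t_c = [1/(k_a−k_1)] ln[(k_a/k_1)(1 − D₀(k_a−k_1)/(k_1 L₀))]
= [1/(0.424−0.243)] ln[(0.424/0.243)(1 − 1.48×0.1810/(0.243×29.9))]
= (1/0.1810) ln[1.745 × 0.9631] = 5.525 × ln(1.681) = 5.525 × 0.5191 = 2.868 d.
D_c = (k_1/k_a) L₀ e^(−k_1 t_c) = (0.243/0.424) × 29.9 × e^(−0.243×2.868) = 0.5731 × 29.9 × 0.4981 = 8.536 mg/L.

t_c ≈ 2.87 d; D_c ≈ 8.54 mg/L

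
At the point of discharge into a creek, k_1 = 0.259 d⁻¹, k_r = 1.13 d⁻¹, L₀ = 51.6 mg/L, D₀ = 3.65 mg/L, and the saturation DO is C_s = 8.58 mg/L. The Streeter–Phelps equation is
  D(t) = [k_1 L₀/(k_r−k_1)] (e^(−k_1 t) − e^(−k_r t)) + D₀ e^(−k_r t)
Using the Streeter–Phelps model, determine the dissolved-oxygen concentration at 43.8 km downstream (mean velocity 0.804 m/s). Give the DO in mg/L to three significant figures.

Travel time t = x/v = 43.8 km / (0.804 m/s) = 43800 m / 0.804 m/s = 54480 s = 0.6305 d.
k_1 L₀/(k_r−k_1) = 0.259×51.6/(1.13−0.259) = 13.36/0.8710 = 15.34 mg/L.
e^(−k_1 t) = e^(−0.259×0.6305) = 0.8493; e^(−k_r t) = e^(−1.13×0.6305) = 0.4904.
D = 15.34 × (0.8493 − 0.4904) + 3.65 × 0.4904 = 5.507 + 1.790 = 7.297 mg/L.
DO = C_s − D = 8.58 − 7.297 = 1.283 mg/L.

DO ≈ 1.28 mg/L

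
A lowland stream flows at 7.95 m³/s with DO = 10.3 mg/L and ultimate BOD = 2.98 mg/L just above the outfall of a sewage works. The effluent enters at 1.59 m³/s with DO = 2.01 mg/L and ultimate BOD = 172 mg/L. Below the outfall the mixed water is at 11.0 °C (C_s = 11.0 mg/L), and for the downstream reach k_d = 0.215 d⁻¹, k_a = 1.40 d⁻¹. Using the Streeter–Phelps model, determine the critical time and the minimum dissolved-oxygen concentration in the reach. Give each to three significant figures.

t_c ≈ 1.19 d; minimum DO ≈ 7.30 mg/L

Mixed DO = (7.95×10.3 + 1.59×2.01)/(7.95+1.59) = 85.08/9.540 = 8.918 mg/L.
Mixed L₀ = (7.95×2.98 + 1.59×172)/(9.540) = 297.2/9.540 = 31.15 mg/L.
Initial deficit D₀ = C_s − DO₀ = 11.0 − 8.918 = 2.082 mg/L.
t_c = (1/1.185) ln[(1.40/0.215)(1 − 2.082×1.185/(0.215×31.15))] = 0.8439 × ln(4.113) = 1.193 d.
D_c = (0.215/1.40) × 31.15 × e^(−0.215×1.193) = 0.1536 × 31.15 × 0.7737 = 3.701 mg/L.
Minimum DO = 11.0 − 3.701 = 7.299 mg/L.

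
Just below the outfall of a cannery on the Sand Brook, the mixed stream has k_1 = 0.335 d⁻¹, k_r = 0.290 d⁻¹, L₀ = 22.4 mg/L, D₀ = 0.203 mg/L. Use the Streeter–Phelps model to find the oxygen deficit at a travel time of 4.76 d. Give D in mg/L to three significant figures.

D ≈ 8.14 mg/L

k_1 L₀/(k_r−k_1) = 0.335×22.4/(0.290−0.335) = 7.504/-0.04500 = -166.8 mg/L.
e^(−k_1 t) = e^(−0.335×4.760) = 0.2030; e^(−k_r t) = e^(−0.290×4.760) = 0.2515.
D = -166.8 × (0.2030 − 0.2515) + 0.203 × 0.2515 = 8.086 + 0.05105 = 8.137 mg/L.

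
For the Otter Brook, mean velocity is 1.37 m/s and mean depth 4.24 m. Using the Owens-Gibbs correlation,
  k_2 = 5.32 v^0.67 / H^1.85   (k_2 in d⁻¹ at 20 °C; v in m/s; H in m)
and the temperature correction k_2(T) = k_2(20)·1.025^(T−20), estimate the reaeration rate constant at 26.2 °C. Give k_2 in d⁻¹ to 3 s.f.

k_2 ≈ 0.529 d⁻¹

k_2(20) = 5.32 × 1.37^0.67 / 4.24^1.85 = 5.32 × 1.235 / 14.48 = 0.4538 d⁻¹.
k_2(26.2) = 0.4538 × 1.025^(26.2−20) = 0.4538 × 1.165 = 0.5289 d⁻¹.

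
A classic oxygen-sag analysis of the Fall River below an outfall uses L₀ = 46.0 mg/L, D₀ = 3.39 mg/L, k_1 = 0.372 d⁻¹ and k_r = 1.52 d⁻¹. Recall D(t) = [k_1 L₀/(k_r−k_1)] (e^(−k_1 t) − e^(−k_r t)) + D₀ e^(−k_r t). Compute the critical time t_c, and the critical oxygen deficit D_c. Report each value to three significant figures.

t_c = [1/(k_r−k_1)] ln[(k_r/k_1)(1 − D₀(k_r−k_1)/(k_1 L₀))]
= [1/(1.52−0.372)] ln[(1.52/0.372)(1 − 3.39×1.148/(0.372×46.0))]
= (1/1.148) ln[4.086 × 0.7726] = 0.8711 × ln(3.157) = 0.8711 × 1.150 = 1.001 d.
D_c = (k_1/k_r) L₀ e^(−k_1 t_c) = (0.372/1.52) × 46.0 × e^(−0.372×1.001) = 0.2447 × 46.0 × 0.6890 = 7.757 mg/L.

t_c ≈ 1.00 d; D_c ≈ 7.76 mg/L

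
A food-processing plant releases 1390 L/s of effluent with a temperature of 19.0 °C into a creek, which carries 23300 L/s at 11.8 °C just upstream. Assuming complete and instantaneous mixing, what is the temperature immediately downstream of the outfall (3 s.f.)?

Flow-weighted mixing: C = (Q_r C_r + Q_w C_w)/(Q_r + Q_w)
= (23300×11.8 + 1390×19.0)/(23300 + 1390) = 301400/24690 = 12.21 °C.

12.2 °C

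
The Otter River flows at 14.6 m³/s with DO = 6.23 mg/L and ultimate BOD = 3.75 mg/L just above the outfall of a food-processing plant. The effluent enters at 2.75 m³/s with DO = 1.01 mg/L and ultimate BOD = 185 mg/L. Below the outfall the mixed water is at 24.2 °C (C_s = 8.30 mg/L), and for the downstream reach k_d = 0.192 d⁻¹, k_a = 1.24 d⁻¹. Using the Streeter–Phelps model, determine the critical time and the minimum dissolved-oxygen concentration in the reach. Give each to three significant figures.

t_c ≈ 1.14 d; minimum DO ≈ 4.26 mg/L

Mixed DO = (14.6×6.23 + 2.75×1.01)/(14.6+2.75) = 93.74/17.35 = 5.403 mg/L.
Mixed L₀ = (14.6×3.75 + 2.75×185)/(17.35) = 563.5/17.35 = 32.48 mg/L.
Initial deficit D₀ = C_s − DO₀ = 8.30 − 5.403 = 2.897 mg/L.
t_c = (1/1.048) ln[(1.24/0.192)(1 − 2.897×1.048/(0.192×32.48))] = 0.9542 × ln(3.314) = 1.143 d.
D_c = (0.192/1.24) × 32.48 × e^(−0.192×1.143) = 0.1548 × 32.48 × 0.8029 = 4.038 mg/L.
Minimum DO = 8.30 − 4.038 = 4.262 mg/L.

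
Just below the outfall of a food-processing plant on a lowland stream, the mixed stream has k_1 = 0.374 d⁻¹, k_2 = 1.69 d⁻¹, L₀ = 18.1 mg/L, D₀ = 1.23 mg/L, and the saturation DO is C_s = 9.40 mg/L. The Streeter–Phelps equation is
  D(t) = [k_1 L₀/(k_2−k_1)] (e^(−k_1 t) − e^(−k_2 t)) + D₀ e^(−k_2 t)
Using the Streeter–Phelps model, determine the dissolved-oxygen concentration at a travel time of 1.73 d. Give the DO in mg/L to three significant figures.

k_1 L₀/(k_2−k_1) = 0.374×18.1/(1.69−0.374) = 6.769/1.316 = 5.144 mg/L.
e^(−k_1 t) = e^(−0.374×1.730) = 0.5236; e^(−k_2 t) = e^(−1.69×1.730) = 0.05373.
D = 5.144 × (0.5236 − 0.05373) + 1.23 × 0.05373 = 2.417 + 0.06609 = 2.483 mg/L.
DO = C_s − D = 9.40 − 2.483 = 6.917 mg/L.

DO ≈ 6.92 mg/L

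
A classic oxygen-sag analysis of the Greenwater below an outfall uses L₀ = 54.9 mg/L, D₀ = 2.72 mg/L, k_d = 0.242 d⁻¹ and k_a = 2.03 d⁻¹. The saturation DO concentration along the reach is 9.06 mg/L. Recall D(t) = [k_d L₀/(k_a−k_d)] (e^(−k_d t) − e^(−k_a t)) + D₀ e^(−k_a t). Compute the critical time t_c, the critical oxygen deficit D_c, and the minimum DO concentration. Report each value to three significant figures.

With k_a/k_d = 8.388 and 1 − D₀(k_a−k_d)/(k_d L₀) = 0.6339,
t_c = ln(8.388 × 0.6339) / (2.03 − 0.242) = ln(5.318) / 1.788 = 1.671/1.788 = 0.9346 d.
L(t_c) = L₀ e^(−k_d t_c) = 54.9 × 0.7976 = 43.79 mg/L, and at the critical point k_a D_c = k_d L, so D_c = (0.242/2.03) × 43.79 = 5.220 mg/L.
Minimum DO = C_s − D_c = 9.06 − 5.220 = 3.840 mg/L.

t_c ≈ 0.935 d; D_c ≈ 5.22 mg/L; min DO ≈ 3.84 mg/L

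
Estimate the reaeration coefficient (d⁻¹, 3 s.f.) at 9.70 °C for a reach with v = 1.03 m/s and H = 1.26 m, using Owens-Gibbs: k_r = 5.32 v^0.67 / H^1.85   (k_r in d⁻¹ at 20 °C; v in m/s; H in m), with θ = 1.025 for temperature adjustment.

k_r(20) = 5.32 × 1.03^0.67 / 1.26^1.85 = 5.32 × 1.020 / 1.534 = 3.539 d⁻¹.
k_r(9.70) = 3.539 × 1.025^(9.70−20) = 3.539 × 0.7754 = 2.744 d⁻¹.

k_r ≈ 2.74 d⁻¹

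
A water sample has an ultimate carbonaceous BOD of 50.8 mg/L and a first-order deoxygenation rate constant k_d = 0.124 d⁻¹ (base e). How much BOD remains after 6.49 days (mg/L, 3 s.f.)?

L_t = L₀ e^(−k_d t) = 50.8 × e^(−0.124×6.49) = 50.8 × 0.4472 = 22.72 mg/L.

L ≈ 22.7 mg/L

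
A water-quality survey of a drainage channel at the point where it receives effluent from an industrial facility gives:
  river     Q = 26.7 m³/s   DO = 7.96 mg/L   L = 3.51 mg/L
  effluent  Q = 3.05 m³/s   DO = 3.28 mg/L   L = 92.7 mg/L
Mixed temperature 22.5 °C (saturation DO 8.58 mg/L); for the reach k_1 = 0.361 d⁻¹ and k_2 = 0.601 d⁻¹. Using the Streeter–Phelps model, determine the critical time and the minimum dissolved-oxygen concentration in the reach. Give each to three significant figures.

t_c ≈ 1.88 d; minimum DO ≈ 4.72 mg/L

Mixed DO = (26.7×7.96 + 3.05×3.28)/(26.7+3.05) = 222.5/29.75 = 7.480 mg/L.
Mixed L₀ = (26.7×3.51 + 3.05×92.7)/(29.75) = 376.5/29.75 = 12.65 mg/L.
Initial deficit D₀ = C_s − DO₀ = 8.58 − 7.480 = 1.100 mg/L.
t_c = (1/0.2400) ln[(0.601/0.361)(1 − 1.100×0.2400/(0.361×12.65))] = 4.167 × ln(1.569) = 1.876 d.
D_c = (0.361/0.601) × 12.65 × e^(−0.361×1.876) = 0.6007 × 12.65 × 0.5081 = 3.862 mg/L.
Minimum DO = 8.58 − 3.862 = 4.718 mg/L.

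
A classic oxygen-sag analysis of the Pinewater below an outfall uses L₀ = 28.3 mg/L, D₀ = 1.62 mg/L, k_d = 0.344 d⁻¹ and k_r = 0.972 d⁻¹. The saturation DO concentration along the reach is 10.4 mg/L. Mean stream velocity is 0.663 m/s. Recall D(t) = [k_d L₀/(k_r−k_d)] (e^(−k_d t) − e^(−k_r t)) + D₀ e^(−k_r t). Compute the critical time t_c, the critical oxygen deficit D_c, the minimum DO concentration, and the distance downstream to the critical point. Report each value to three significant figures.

t_c ≈ 1.48 d; D_c ≈ 6.02 mg/L; min DO ≈ 4.38 mg/L; x_c ≈ 84.7 km

At the critical point dD/dt = 0, so k_d L₀ e^(−k_d t) = k_r D. Substituting D(t) from the Streeter–Phelps equation and solving for t gives
t_c = ln[(k_r/k_d)(1 − D₀(k_r−k_d)/(k_d L₀))] / (k_r−k_d).
Here k_r−k_d = 0.6280 d⁻¹ and 1 − D₀(k_r−k_d)/(k_d L₀) = 1 − 1.62×0.6280/(0.344×28.3) = 0.8955, so
t_c = ln(2.826 × 0.8955) / 0.6280 = 0.9283 / 0.6280 = 1.478 d.
D_c = (k_d/k_r) L₀ e^(−k_d t_c) = (0.344/0.972) × 28.3 × e^(−0.344×1.478) = 0.3539 × 28.3 × 0.6014 = 6.023 mg/L.
Minimum DO = C_s − D_c = 10.4 − 6.023 = 4.377 mg/L.
x_c = v t_c = 0.663 m/s × 1.478 d × 86400 s/d = 84680 m ≈ 84.7 km.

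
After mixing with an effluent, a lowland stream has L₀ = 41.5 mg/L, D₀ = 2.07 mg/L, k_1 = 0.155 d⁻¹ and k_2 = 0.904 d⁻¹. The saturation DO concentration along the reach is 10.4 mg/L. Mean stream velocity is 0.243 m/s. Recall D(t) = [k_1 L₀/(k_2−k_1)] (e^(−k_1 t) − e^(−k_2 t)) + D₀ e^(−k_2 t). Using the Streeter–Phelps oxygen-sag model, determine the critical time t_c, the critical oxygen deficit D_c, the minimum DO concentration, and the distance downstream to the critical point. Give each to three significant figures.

t_c ≈ 1.99 d; D_c ≈ 5.23 mg/L; min DO ≈ 5.17 mg/L; x_c ≈ 41.7 km

With k_2/k_1 = 5.832 and 1 − D₀(k_2−k_1)/(k_1 L₀) = 0.7590,
t_c = ln(5.832 × 0.7590) / (0.904 − 0.155) = ln(4.427) / 0.7490 = 1.488/0.7490 = 1.986 d.
D_c = (k_1/k_2) L₀ e^(−k_1 t_c) = (0.155/0.904) × 41.5 × e^(−0.155×1.986) = 0.1715 × 41.5 × 0.7350 = 5.230 mg/L.
Minimum DO = C_s − D_c = 10.4 − 5.230 = 5.170 mg/L.
x_c = v t_c = 0.243 m/s × 1.986 d × 86400 s/d = 41700 m ≈ 41.7 km.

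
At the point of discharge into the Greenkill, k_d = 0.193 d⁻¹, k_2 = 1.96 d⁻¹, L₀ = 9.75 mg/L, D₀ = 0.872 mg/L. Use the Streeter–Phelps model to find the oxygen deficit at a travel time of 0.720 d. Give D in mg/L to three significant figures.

D ≈ 0.880 mg/L

k_d L₀/(k_2−k_d) = 0.193×9.75/(1.96−0.193) = 1.882/1.767 = 1.065 mg/L.
e^(−k_d t) = e^(−0.193×0.7200) = 0.8703; e^(−k_2 t) = e^(−1.96×0.7200) = 0.2439.
D = 1.065 × (0.8703 − 0.2439) + 0.872 × 0.2439 = 0.6671 + 0.2126 = 0.8797 mg/L.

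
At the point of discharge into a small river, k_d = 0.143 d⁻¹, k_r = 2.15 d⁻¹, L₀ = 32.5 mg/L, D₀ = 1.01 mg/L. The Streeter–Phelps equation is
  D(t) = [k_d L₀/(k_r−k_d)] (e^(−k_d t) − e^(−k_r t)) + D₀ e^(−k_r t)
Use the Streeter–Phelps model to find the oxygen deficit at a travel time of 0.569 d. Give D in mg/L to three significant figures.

k_d L₀/(k_r−k_d) = 0.143×32.5/(2.15−0.143) = 4.647/2.007 = 2.316 mg/L.
e^(−k_d t) = e^(−0.143×0.5690) = 0.9219; e^(−k_r t) = e^(−2.15×0.5690) = 0.2942.
D = 2.316 × (0.9219 − 0.2942) + 1.01 × 0.2942 = 1.453 + 0.2972 = 1.751 mg/L.

D ≈ 1.75 mg/L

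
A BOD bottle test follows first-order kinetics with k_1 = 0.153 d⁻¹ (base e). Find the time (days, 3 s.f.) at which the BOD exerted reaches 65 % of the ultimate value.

t ≈ 6.86 d

y/L₀ = 1 − e^(−k_1 t) = 0.65 ⇒ e^(−k_1 t) = 0.350
t = −ln(0.350) / 0.153 = 1.050 / 0.153 = 6.862 d.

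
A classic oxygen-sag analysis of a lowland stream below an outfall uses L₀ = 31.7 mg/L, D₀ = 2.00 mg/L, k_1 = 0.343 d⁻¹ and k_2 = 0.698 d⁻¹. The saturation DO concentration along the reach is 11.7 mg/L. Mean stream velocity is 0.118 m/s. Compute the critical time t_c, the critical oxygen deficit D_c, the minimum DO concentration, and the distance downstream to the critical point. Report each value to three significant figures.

t_c ≈ 1.81 d; D_c ≈ 8.37 mg/L; min DO ≈ 3.33 mg/L; x_c ≈ 18.5 km

With k_2/k_1 = 2.035 and 1 − D₀(k_2−k_1)/(k_1 L₀) = 0.9347,
t_c = ln(2.035 × 0.9347) / (0.698 − 0.343) = ln(1.902) / 0.3550 = 0.6430/0.3550 = 1.811 d.
D_c = (k_1/k_2) L₀ e^(−k_1 t_c) = (0.343/0.698) × 31.7 × e^(−0.343×1.811) = 0.4914 × 31.7 × 0.5373 = 8.370 mg/L.
Minimum DO = C_s − D_c = 11.7 − 8.370 = 3.330 mg/L.
x_c = v t_c = 0.118 m/s × 1.811 d × 86400 s/d = 18470 m ≈ 18.5 km.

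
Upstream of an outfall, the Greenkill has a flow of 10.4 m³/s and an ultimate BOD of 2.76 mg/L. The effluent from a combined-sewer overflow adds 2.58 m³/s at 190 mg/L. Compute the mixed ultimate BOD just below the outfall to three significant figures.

Flow-weighted mixing: C = (Q_r C_r + Q_w C_w)/(Q_r + Q_w)
= (10.4×2.76 + 2.58×190)/(10.4 + 2.58) = 518.9/12.98 = 39.98 mg/L.

40.0 mg/L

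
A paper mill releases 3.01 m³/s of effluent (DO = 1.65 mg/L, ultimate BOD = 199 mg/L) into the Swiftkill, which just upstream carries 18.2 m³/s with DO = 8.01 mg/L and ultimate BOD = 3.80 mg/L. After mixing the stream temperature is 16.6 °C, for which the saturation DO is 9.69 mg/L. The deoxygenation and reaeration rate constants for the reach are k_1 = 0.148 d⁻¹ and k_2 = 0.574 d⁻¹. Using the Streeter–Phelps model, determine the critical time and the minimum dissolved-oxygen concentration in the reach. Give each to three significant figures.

t_c ≈ 2.55 d; minimum DO ≈ 4.12 mg/L

Mixed DO = (18.2×8.01 + 3.01×1.65)/(18.2+3.01) = 150.7/21.21 = 7.107 mg/L.
Mixed L₀ = (18.2×3.80 + 3.01×199)/(21.21) = 668.1/21.21 = 31.50 mg/L.
Initial deficit D₀ = C_s − DO₀ = 9.69 − 7.107 = 2.583 mg/L.
t_c = (1/0.4260) ln[(0.574/0.148)(1 − 2.583×0.4260/(0.148×31.50))] = 2.347 × ln(2.963) = 2.550 d.
D_c = (0.148/0.574) × 31.50 × e^(−0.148×2.550) = 0.2578 × 31.50 × 0.6857 = 5.569 mg/L.
Minimum DO = 9.69 − 5.569 = 4.121 mg/L.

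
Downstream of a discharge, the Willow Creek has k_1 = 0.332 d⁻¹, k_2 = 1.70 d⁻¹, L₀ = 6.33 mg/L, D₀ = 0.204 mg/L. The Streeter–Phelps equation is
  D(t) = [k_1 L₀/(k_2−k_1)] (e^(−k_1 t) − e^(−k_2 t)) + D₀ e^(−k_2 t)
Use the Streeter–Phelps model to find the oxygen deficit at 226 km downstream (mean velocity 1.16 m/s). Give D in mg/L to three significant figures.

Travel time t = x/v = 226 km / (1.16 m/s) = 226000 m / 1.16 m/s = 194800 s = 2.255 d.
k_1 L₀/(k_2−k_1) = 0.332×6.33/(1.70−0.332) = 2.102/1.368 = 1.536 mg/L.
e^(−k_1 t) = e^(−0.332×2.255) = 0.4730; e^(−k_2 t) = e^(−1.70×2.255) = 0.02164.
D = 1.536 × (0.4730 − 0.02164) + 0.204 × 0.02164 = 0.6934 + 0.004414 = 0.6978 mg/L.

D ≈ 0.698 mg/L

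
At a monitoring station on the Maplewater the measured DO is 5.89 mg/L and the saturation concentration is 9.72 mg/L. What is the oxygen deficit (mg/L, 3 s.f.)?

D = C_s − C = 9.72 − 5.89 = 3.83 mg/L.

D ≈ 3.83 mg/L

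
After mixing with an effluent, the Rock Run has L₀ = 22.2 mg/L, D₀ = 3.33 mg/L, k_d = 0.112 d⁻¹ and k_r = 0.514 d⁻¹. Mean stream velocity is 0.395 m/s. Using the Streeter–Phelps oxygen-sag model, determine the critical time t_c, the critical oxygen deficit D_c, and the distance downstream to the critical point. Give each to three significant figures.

t_c ≈ 1.87 d; D_c ≈ 3.92 mg/L; x_c ≈ 63.7 km

t_c = [1/(k_r−k_d)] ln[(k_r/k_d)(1 − D₀(k_r−k_d)/(k_d L₀))]
= [1/(0.514−0.112)] ln[(0.514/0.112)(1 − 3.33×0.4020/(0.112×22.2))]
= (1/0.4020) ln[4.589 × 0.4616] = 2.488 × ln(2.118) = 2.488 × 0.7507 = 1.867 d.
L(t_c) = L₀ e^(−k_d t_c) = 22.2 × 0.8113 = 18.01 mg/L, and at the critical point k_r D_c = k_d L, so D_c = (0.112/0.514) × 18.01 = 3.924 mg/L.
x_c = v t_c = 0.395 m/s × 1.867 d × 86400 s/d = 63730 m ≈ 63.7 km.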